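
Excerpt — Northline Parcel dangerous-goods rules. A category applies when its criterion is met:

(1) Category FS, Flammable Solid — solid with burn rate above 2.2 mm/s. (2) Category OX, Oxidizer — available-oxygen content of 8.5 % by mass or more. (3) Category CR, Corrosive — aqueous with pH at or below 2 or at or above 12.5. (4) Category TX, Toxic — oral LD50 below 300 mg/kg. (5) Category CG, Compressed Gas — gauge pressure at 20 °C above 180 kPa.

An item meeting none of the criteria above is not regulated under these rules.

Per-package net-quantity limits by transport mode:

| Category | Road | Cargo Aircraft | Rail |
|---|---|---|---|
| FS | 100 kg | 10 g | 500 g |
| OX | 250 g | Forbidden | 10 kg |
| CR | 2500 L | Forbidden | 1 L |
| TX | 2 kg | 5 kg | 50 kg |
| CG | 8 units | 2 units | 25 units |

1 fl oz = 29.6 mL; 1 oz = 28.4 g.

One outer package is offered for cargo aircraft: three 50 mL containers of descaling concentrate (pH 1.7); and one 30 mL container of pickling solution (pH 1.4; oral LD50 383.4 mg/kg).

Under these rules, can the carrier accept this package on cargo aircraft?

Descaling concentrate: pH 1.7 ≤ 2 → Category CR (Corrosive).
pH 1.4 meets the Category CR criterion (Corrosive), so the pickling solution is Category CR.
Category CR net quantity: (three 50 mL containers = 150 mL) + 30 mL = 180 mL.
Category CR is Forbidden by cargo aircraft.

No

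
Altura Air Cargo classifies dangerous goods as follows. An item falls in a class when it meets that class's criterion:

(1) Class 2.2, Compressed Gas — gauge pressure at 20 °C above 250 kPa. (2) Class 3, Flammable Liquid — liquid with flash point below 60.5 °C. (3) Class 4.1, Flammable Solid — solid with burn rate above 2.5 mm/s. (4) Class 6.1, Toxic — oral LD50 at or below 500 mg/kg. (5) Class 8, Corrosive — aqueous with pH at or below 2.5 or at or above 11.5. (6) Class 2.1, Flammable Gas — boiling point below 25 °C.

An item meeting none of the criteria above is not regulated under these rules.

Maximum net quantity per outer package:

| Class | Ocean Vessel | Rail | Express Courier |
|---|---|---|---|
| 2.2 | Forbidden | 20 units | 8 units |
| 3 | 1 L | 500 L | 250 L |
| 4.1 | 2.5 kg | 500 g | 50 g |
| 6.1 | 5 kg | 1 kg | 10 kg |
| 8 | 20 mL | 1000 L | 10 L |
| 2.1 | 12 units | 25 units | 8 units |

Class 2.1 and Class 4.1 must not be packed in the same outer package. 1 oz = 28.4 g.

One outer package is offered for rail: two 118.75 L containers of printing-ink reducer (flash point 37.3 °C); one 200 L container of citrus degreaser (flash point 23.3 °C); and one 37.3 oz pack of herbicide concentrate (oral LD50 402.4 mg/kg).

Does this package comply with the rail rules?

No

Printing-ink reducer: flash point 37.3 °C < 60.5 °C → Class 3 (Flammable Liquid).
The citrus degreaser has flash point 23.3 °C, which is < 60.5 °C, so it is Class 3 (Flammable Liquid).
Herbicide concentrate: oral LD50 402.4 mg/kg ≤ 500 mg/kg → Class 6.1 (Toxic).
Class 3 net quantity: (two 118.75 L containers = 237.5 L) + 200 L = 437.5 L.
437.5 L ≤ 500 L (rail limit, Class 3) — within limit.
Class 6.1 quantity: one 37.3 oz pack = 1059.32 g.
1059.32 g > 1 kg (rail limit, Class 6.1) — over the limit.
The segregation rule (Class 2.1 with Class 4.1) does not apply to Class 3 with Class 6.1.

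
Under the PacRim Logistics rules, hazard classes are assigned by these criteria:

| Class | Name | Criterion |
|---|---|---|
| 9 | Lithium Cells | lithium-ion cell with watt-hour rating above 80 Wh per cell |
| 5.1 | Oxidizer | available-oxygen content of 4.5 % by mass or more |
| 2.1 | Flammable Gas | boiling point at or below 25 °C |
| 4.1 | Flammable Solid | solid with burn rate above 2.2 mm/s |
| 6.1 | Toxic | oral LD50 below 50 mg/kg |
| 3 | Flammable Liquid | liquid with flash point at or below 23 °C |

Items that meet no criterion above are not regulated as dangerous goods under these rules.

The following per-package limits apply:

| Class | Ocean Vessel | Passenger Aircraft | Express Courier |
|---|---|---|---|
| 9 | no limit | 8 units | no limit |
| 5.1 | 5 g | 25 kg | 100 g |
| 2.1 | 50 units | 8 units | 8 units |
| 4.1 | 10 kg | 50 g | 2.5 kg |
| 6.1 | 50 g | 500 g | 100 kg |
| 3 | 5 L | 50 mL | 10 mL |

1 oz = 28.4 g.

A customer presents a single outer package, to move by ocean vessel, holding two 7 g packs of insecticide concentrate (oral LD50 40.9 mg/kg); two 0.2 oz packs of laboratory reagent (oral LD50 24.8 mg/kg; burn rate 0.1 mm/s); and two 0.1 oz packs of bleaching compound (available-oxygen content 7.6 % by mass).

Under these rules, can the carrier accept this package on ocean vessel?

No

Insecticide concentrate: oral LD50 40.9 mg/kg < 50 mg/kg → Class 6.1 (Toxic).
Laboratory reagent: oral LD50 24.8 mg/kg < 50 mg/kg → Class 6.1 (Toxic).
With available-oxygen content 7.6 % by mass (≥ 4.5 % by mass), the bleaching compound falls in Class 5.1.
Class 5.1 quantity: two 0.1 oz packs = 5.68 g.
5.68 g > 5 g (ocean vessel limit, Class 5.1) — over the limit.
Class 6.1 net quantity: (two 7 g packs = 14 g) + (two 0.2 oz packs = 11.36 g) = 25.36 g.
25.36 g ≤ 50 g (ocean vessel limit, Class 6.1) — within limit.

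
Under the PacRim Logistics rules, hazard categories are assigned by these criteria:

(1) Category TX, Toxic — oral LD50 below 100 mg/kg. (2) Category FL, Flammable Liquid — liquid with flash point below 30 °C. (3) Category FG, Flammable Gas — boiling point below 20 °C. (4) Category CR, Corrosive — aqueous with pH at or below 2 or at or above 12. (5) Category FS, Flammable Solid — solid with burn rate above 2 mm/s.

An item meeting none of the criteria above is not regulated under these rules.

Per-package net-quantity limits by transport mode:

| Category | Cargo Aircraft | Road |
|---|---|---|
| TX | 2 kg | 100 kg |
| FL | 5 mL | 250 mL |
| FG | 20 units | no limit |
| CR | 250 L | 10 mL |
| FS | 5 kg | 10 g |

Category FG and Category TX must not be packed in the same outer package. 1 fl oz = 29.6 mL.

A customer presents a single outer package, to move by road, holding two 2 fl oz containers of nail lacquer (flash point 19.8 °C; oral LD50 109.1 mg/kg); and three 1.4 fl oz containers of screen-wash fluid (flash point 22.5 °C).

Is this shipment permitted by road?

Yes

The nail lacquer has flash point 19.8 °C, which is < 30 °C, so it is Category FL (Flammable Liquid).
The screen-wash fluid has flash point 22.5 °C, which is < 30 °C, so it is Category FL (Flammable Liquid).
Total Category FL: (two 2 fl oz containers = 118.4 mL) + (three 1.4 fl oz containers = 124.32 mL) = 242.72 mL.
242.72 mL is within the road limit of 250 mL for Category FL.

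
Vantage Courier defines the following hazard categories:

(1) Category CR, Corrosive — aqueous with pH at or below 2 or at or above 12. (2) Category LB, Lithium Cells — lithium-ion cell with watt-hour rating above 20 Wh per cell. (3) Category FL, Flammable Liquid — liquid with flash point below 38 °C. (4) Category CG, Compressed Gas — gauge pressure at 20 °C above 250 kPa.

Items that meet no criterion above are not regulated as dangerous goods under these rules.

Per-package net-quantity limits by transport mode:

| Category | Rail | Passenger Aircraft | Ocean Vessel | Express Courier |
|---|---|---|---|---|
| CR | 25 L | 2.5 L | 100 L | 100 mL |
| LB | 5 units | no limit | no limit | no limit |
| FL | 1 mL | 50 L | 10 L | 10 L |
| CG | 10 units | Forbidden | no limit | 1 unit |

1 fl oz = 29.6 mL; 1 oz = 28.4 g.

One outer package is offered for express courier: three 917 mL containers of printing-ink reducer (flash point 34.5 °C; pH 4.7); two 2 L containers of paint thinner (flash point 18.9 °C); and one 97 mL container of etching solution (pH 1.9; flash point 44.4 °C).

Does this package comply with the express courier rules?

Yes

Printing-ink reducer: flash point 34.5 °C < 38 °C → Category FL (Flammable Liquid).
With flash point 18.9 °C (< 38 °C), the paint thinner falls in Category FL.
pH 1.9 meets the Category CR criterion (Corrosive), so the etching solution is Category CR.
Category FL net quantity: (three 917 mL containers = 2.751 L) + (two 2 L containers = 4 L) = 6.751 L.
6.751 L ≤ 10 L (express courier limit, Category FL) — within limit.
Category CR quantity: 97 mL.
97 mL is within the express courier limit of 100 mL for Category CR.
Every hazard category is within its express courier limit and no segregation rule is violated.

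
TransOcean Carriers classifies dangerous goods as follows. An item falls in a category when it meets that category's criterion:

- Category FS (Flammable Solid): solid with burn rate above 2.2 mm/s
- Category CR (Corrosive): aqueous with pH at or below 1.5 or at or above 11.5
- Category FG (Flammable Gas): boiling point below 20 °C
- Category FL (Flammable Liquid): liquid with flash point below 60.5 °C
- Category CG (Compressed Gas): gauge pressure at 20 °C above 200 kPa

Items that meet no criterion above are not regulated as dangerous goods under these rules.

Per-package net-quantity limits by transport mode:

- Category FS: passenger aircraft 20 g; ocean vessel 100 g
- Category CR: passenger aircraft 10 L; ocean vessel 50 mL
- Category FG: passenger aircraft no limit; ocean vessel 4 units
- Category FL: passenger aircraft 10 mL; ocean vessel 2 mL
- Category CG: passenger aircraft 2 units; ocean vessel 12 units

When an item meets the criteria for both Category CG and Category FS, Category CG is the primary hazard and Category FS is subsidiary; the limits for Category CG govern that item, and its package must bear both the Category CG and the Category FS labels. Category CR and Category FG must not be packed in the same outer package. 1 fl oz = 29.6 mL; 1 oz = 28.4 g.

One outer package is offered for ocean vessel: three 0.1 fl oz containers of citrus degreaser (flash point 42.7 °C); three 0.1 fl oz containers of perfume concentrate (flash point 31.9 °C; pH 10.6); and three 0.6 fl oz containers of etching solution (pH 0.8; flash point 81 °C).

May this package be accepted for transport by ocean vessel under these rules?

No

Citrus degreaser: flash point 42.7 °C < 60.5 °C → Category FL (Flammable Liquid).
With flash point 31.9 °C (< 60.5 °C), the perfume concentrate falls in Category FL.
With pH 0.8 (≤ 1.5), the etching solution falls in Category CR.
Total Category FL: (three 0.1 fl oz containers = 8.88 mL) + (three 0.1 fl oz containers = 8.88 mL) = 17.76 mL.
17.76 mL > 2 mL (ocean vessel limit, Category FL) — over the limit.
Category CR quantity: three 0.6 fl oz containers = 53.28 mL.
53.28 mL > 50 mL (ocean vessel limit, Category CR) — over the limit.
The segregation rule (Category CR with Category FG) does not apply to Category FL with Category CR.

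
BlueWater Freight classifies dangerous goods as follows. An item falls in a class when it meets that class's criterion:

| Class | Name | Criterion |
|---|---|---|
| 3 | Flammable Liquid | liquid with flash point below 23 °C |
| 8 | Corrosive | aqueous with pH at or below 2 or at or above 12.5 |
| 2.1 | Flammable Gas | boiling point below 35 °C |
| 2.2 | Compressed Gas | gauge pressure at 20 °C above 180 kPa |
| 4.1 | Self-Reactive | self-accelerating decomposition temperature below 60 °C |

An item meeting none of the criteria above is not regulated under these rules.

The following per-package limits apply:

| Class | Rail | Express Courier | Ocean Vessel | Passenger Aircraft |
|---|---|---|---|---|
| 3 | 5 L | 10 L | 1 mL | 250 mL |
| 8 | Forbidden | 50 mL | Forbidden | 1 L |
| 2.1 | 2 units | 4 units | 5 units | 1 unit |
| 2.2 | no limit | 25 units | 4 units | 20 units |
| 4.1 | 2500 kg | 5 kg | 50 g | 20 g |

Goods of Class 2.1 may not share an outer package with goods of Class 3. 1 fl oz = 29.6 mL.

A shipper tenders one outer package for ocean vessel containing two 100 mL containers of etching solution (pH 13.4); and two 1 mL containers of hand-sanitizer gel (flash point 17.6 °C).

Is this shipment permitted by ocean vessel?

pH 13.4 meets the Class 8 criterion (Corrosive), so the etching solution is Class 8.
With flash point 17.6 °C (< 23 °C), the hand-sanitizer gel falls in Class 3.
Class 8 quantity: two 100 mL containers = 200 mL.
Class 8 is Forbidden by ocean vessel.
Class 3 quantity: two 1 mL containers = 2 mL.
2 mL > 1 mL (ocean vessel limit, Class 3) — over the limit.
The segregation rule (Class 2.1 with Class 3) does not apply to Class 8 with Class 3.

No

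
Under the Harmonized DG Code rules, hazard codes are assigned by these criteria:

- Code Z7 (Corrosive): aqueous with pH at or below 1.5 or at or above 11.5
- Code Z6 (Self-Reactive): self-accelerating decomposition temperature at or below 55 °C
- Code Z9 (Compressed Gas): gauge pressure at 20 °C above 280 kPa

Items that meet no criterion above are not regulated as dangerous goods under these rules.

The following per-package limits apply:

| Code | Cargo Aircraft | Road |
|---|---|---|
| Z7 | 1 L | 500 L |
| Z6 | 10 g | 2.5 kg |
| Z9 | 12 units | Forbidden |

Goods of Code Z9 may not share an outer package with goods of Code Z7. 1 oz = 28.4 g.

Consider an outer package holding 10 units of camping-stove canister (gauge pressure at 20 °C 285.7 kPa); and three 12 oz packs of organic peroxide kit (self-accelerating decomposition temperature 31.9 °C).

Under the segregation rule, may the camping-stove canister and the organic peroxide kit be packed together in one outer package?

Yes

Gauge pressure at 20 °C 285.7 kPa meets the Code Z9 criterion (Compressed Gas), so the camping-stove canister is Code Z9.
Self-accelerating decomposition temperature 31.9 °C meets the Code Z6 criterion (Self-Reactive), so the organic peroxide kit is Code Z6.
No segregation rule bars Code Z9 with Code Z6.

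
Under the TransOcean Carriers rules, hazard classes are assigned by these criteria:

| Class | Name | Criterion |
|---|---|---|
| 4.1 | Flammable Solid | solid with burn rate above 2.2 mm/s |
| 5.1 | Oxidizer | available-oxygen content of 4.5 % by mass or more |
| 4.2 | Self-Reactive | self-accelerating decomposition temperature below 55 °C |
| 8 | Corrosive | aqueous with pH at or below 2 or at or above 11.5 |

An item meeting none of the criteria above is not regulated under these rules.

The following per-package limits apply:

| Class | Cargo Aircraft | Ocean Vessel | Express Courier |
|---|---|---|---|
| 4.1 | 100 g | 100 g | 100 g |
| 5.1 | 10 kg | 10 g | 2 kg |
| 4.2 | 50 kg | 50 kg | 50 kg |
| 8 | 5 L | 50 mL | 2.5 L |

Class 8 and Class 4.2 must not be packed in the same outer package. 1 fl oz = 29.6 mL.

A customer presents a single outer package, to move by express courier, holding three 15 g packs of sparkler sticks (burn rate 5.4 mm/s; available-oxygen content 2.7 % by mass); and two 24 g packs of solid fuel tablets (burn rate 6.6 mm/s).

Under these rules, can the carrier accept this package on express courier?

Yes

The sparkler sticks have burn rate 5.4 mm/s, which is > 2.2 mm/s, so they are Class 4.1 (Flammable Solid).
With burn rate 6.6 mm/s (> 2.2 mm/s), the solid fuel tablets fall in Class 4.1.
Total Class 4.1: (three 15 g packs = 45 g) + (two 24 g packs = 48 g) = 93 g.
That is within the Class 4.1 express courier limit of 100 g.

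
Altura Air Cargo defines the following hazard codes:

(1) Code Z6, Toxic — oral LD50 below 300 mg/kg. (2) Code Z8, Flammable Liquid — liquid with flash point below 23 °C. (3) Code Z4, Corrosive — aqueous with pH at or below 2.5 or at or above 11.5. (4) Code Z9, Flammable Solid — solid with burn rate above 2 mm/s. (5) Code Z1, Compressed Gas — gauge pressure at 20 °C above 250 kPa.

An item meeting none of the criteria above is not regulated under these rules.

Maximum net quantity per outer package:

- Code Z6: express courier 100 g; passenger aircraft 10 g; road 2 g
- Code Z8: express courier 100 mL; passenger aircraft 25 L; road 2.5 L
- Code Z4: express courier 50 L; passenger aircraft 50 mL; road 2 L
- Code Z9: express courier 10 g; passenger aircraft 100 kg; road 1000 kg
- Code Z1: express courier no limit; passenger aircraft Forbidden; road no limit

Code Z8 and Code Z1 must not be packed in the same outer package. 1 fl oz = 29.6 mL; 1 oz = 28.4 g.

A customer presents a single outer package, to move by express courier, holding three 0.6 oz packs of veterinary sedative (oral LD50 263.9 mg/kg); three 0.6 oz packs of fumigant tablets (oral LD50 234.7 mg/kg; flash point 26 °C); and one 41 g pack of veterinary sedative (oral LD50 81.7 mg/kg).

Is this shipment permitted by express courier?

No

With oral LD50 263.9 mg/kg (< 300 mg/kg), the veterinary sedative falls in Code Z6.
Oral LD50 234.7 mg/kg meets the Code Z6 criterion (Toxic), so the fumigant tablets are Code Z6.
Oral LD50 81.7 mg/kg meets the Code Z6 criterion (Toxic), so the veterinary sedative is Code Z6.
Total Code Z6: (three 0.6 oz packs = 51.12 g) + (three 0.6 oz packs = 51.12 g) + 41 g = 143.24 g.
143.24 g exceeds the express courier limit of 100 g for Code Z6.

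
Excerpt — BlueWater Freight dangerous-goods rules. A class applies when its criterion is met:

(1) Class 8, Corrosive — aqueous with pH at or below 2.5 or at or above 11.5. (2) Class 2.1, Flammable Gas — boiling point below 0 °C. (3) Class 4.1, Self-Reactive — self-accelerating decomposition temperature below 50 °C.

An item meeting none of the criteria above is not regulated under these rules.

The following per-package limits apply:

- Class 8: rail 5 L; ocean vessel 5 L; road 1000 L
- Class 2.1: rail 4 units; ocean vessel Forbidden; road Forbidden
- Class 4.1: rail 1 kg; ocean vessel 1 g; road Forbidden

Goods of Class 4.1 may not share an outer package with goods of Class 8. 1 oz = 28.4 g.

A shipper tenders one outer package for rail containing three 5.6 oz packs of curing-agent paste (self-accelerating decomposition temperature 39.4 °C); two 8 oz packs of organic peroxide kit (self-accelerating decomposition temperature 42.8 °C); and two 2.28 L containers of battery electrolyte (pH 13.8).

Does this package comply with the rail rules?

No

Self-accelerating decomposition temperature 39.4 °C meets the Class 4.1 criterion (Self-Reactive), so the curing-agent paste is Class 4.1.
The organic peroxide kit has self-accelerating decomposition temperature 42.8 °C, which is < 50 °C, so it is Class 4.1 (Self-Reactive).
Battery electrolyte: pH 13.8 ≥ 11.5 → Class 8 (Corrosive).
Class 4.1 net quantity: (three 5.6 oz packs = 477.12 g) + (two 8 oz packs = 454.4 g) = 931.52 g.
That is within the Class 4.1 rail limit of 1 kg.
Class 8 quantity: two 2.28 L containers = 4.56 L.
4.56 L ≤ 5 L (rail limit, Class 8) — within limit.
Class 4.1 and Class 8 may not share an outer package.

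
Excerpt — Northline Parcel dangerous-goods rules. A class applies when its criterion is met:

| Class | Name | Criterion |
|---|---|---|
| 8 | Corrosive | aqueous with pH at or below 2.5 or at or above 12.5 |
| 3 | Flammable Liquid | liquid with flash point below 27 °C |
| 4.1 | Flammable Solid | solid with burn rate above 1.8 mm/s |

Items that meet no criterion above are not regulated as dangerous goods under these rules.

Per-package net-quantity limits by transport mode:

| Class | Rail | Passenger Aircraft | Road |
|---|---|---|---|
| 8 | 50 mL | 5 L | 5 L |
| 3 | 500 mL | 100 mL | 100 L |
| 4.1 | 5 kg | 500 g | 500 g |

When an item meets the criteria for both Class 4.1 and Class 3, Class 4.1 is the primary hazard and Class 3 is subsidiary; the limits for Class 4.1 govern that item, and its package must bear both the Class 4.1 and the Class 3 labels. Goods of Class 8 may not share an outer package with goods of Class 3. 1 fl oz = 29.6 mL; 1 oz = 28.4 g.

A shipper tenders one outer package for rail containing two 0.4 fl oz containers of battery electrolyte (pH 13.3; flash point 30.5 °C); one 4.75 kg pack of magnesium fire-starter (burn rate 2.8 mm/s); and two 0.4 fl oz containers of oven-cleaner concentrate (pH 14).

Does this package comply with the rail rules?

Yes

pH 13.3 meets the Class 8 criterion (Corrosive), so the battery electrolyte is Class 8.
The magnesium fire-starter has burn rate 2.8 mm/s, which is > 1.8 mm/s, so it is Class 4.1 (Flammable Solid).
The oven-cleaner concentrate has pH 14, which is ≥ 12.5, so it is Class 8 (Corrosive).
Class 4.1 quantity: 4.75 kg.
That is within the Class 4.1 rail limit of 5 kg.
Class 8 net quantity: (two 0.4 fl oz containers = 23.68 mL) + (two 0.4 fl oz containers = 23.68 mL) = 47.36 mL.
That is within the Class 8 rail limit of 50 mL.
The segregation rule (Class 8 with Class 3) does not apply to Class 4.1 with Class 8.
Every hazard class is within its rail limit and no segregation rule is violated.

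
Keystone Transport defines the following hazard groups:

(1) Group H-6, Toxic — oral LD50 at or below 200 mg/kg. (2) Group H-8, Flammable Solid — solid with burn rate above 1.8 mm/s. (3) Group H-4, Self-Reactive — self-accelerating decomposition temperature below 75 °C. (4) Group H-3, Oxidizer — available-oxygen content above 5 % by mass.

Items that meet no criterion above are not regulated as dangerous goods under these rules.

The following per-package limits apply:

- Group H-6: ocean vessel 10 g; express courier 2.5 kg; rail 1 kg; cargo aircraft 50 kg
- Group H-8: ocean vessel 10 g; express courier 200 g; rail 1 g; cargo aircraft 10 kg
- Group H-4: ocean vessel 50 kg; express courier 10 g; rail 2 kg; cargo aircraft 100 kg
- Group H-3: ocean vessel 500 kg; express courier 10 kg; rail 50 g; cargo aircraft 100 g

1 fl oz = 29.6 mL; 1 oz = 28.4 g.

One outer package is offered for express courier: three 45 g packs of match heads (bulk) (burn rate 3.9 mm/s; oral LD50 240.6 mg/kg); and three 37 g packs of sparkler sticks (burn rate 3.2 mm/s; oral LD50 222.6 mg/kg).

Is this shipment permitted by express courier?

No

Match heads (bulk): burn rate 3.9 mm/s > 1.8 mm/s → Group H-8 (Flammable Solid).
Burn rate 3.2 mm/s meets the Group H-8 criterion (Flammable Solid), so the sparkler sticks are Group H-8.
Group H-8 net quantity: (three 45 g packs = 135 g) + (three 37 g packs = 111 g) = 246 g.
246 g > 200 g (express courier limit, Group H-8) — over the limit.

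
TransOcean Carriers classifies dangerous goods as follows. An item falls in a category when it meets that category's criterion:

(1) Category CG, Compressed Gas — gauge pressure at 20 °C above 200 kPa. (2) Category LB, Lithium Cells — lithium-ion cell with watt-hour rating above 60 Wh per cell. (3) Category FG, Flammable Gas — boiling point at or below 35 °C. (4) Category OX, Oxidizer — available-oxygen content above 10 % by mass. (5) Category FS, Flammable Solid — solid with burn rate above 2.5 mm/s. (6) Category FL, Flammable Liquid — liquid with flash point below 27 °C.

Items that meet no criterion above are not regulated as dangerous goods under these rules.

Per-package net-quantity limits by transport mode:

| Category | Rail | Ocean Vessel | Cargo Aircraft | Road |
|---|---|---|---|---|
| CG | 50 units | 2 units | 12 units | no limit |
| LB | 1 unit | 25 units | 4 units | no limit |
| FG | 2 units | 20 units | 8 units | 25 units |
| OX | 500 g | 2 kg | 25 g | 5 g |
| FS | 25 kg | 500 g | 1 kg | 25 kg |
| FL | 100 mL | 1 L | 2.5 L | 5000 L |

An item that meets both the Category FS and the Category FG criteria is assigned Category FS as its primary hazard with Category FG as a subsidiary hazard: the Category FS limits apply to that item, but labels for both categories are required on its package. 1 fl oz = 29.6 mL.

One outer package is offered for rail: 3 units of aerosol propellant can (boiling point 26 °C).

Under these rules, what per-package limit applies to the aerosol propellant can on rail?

With boiling point 26 °C (≤ 35 °C), the aerosol propellant can falls in Category FG.
The rail limit for Category FG is 2 units.

2 units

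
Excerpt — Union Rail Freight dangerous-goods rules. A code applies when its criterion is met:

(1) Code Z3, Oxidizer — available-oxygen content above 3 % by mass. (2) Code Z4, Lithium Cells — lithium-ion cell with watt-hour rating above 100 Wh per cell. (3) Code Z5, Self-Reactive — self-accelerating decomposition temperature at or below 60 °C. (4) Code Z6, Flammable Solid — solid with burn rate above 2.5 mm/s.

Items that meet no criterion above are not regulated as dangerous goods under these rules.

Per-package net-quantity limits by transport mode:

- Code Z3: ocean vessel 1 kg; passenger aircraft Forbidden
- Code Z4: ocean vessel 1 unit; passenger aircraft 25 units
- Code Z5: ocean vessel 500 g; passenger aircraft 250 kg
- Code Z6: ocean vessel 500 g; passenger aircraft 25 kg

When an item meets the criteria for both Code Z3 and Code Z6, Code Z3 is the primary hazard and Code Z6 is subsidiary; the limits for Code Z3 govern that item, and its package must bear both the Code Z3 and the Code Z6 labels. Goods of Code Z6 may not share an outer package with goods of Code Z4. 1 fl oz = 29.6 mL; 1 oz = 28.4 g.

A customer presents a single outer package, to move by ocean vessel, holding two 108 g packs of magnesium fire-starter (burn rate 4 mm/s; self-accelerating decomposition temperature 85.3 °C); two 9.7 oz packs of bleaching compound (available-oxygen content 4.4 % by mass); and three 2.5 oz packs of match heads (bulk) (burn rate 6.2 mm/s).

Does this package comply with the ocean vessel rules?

Yes

Burn rate 4 mm/s meets the Code Z6 criterion (Flammable Solid), so the magnesium fire-starter is Code Z6.
Bleaching compound: available-oxygen content 4.4 % by mass > 3 % by mass → Code Z3 (Oxidizer).
The match heads (bulk) have burn rate 6.2 mm/s, which is > 2.5 mm/s, so they are Code Z6 (Flammable Solid).
Code Z6 net quantity: (two 108 g packs = 216 g) + (three 2.5 oz packs = 213 g) = 429 g.
429 g is within the ocean vessel limit of 500 g for Code Z6.
Code Z3 quantity: two 9.7 oz packs = 550.96 g.
550.96 g is within the ocean vessel limit of 1 kg for Code Z3.
The segregation rule (Code Z6 with Code Z4) does not apply to Code Z6 with Code Z3.
Every hazard code is within its ocean vessel limit and no segregation rule is violated.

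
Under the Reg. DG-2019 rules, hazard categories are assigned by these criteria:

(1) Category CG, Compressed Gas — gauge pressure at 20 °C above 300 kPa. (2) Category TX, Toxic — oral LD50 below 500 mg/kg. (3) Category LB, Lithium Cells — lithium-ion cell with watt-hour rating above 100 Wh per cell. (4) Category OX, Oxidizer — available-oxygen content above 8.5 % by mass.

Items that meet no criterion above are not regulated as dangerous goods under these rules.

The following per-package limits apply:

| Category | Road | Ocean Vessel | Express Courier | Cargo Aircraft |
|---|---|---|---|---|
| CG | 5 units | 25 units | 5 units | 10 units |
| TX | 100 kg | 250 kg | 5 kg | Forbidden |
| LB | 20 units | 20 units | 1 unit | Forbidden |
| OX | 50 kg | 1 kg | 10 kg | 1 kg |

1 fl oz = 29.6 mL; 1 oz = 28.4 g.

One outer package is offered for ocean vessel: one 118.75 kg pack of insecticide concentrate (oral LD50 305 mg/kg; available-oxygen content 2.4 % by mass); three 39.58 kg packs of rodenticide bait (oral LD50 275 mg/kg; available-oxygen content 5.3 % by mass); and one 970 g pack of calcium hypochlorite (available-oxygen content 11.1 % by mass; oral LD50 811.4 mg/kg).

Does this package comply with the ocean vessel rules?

Yes

Oral LD50 305 mg/kg meets the Category TX criterion (Toxic), so the insecticide concentrate is Category TX.
With oral LD50 275 mg/kg (< 500 mg/kg), the rodenticide bait falls in Category TX.
Calcium hypochlorite: available-oxygen content 11.1 % by mass > 8.5 % by mass → Category OX (Oxidizer).
Category OX quantity: 970 g.
That is within the Category OX ocean vessel limit of 1 kg.
Category TX net quantity: 118.75 kg + (three 39.58 kg packs = 118.74 kg) = 237.49 kg.
237.49 kg is within the ocean vessel limit of 250 kg for Category TX.
Every hazard category is within its ocean vessel limit and no segregation rule is violated.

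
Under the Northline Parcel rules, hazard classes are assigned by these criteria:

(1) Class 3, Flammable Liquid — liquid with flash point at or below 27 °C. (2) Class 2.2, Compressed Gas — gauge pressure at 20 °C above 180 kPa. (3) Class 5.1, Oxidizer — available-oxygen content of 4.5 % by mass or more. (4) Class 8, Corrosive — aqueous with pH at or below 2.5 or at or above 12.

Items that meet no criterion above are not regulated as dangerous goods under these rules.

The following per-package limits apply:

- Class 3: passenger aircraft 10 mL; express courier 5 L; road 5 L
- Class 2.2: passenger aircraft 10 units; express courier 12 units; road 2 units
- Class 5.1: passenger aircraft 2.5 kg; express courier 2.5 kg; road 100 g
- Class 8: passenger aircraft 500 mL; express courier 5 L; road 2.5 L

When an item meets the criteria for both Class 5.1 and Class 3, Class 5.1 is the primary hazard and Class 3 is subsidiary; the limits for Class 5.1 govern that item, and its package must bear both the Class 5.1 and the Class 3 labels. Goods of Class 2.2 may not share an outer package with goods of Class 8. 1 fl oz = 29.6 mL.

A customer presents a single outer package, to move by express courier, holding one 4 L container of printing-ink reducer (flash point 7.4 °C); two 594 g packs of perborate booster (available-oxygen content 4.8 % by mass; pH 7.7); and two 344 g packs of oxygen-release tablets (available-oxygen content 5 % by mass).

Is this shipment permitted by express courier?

Yes

Flash point 7.4 °C meets the Class 3 criterion (Flammable Liquid), so the printing-ink reducer is Class 3.
With available-oxygen content 4.8 % by mass (≥ 4.5 % by mass), the perborate booster falls in Class 5.1.
Available-oxygen content 5 % by mass meets the Class 5.1 criterion (Oxidizer), so the oxygen-release tablets are Class 5.1.
Class 5.1 net quantity: (two 594 g packs = 1.188 kg) + (two 344 g packs = 688 g) = 1.876 kg.
1.876 kg ≤ 2.5 kg (express courier limit, Class 5.1) — within limit.
Class 3 quantity: 4 L.
4 L is within the express courier limit of 5 L for Class 3.
The segregation rule (Class 2.2 with Class 8) does not apply to Class 5.1 with Class 3.
Every hazard class is within its express courier limit and no segregation rule is violated.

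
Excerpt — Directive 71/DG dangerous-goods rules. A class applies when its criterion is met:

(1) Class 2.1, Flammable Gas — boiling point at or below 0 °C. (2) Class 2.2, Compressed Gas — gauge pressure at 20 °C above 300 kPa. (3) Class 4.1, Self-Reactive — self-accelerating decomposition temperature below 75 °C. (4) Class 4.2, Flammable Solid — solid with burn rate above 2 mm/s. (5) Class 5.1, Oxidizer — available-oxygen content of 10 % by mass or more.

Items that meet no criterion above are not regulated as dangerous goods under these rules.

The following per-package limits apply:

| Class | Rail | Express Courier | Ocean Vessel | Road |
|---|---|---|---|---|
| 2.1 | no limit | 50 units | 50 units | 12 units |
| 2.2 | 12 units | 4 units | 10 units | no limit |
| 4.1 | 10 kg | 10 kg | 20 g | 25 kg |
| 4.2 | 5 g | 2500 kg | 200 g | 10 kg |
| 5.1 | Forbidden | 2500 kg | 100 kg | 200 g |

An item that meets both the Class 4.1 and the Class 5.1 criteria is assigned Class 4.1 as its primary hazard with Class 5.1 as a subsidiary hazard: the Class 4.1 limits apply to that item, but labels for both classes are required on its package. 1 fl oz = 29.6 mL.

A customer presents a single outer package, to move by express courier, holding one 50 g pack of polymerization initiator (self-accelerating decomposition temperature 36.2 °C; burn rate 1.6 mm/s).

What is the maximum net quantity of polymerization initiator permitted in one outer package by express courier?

With self-accelerating decomposition temperature 36.2 °C (< 75 °C), the polymerization initiator falls in Class 4.1.
The express courier limit for Class 4.1 is 10 kg.

10 kg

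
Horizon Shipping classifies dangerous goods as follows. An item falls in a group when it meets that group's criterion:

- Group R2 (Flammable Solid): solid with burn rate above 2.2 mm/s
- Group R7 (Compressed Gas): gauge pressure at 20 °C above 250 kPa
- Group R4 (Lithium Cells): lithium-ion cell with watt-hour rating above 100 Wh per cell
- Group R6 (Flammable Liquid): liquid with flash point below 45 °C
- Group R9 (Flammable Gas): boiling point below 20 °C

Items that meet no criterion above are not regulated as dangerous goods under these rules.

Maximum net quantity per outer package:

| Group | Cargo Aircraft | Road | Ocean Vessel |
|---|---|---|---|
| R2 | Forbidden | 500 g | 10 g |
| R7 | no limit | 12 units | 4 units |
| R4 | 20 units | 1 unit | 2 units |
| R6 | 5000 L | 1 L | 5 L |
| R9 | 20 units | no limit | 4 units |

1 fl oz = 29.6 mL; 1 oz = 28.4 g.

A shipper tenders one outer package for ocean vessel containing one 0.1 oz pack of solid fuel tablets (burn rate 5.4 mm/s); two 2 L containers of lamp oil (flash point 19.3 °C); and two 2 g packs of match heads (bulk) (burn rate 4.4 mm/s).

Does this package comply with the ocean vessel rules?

The solid fuel tablets have burn rate 5.4 mm/s, which is > 2.2 mm/s, so they are Group R2 (Flammable Solid).
Flash point 19.3 °C meets the Group R6 criterion (Flammable Liquid), so the lamp oil is Group R6.
The match heads (bulk) have burn rate 4.4 mm/s, which is > 2.2 mm/s, so they are Group R2 (Flammable Solid).
Group R2 net quantity: (one 0.1 oz pack = 2.84 g) + (two 2 g packs = 4 g) = 6.84 g.
6.84 g ≤ 10 g (ocean vessel limit, Group R2) — within limit.
Group R6 quantity: two 2 L containers = 4 L.
4 L is within the ocean vessel limit of 5 L for Group R6.
Every hazard group is within its ocean vessel limit and no segregation rule is violated.

Yes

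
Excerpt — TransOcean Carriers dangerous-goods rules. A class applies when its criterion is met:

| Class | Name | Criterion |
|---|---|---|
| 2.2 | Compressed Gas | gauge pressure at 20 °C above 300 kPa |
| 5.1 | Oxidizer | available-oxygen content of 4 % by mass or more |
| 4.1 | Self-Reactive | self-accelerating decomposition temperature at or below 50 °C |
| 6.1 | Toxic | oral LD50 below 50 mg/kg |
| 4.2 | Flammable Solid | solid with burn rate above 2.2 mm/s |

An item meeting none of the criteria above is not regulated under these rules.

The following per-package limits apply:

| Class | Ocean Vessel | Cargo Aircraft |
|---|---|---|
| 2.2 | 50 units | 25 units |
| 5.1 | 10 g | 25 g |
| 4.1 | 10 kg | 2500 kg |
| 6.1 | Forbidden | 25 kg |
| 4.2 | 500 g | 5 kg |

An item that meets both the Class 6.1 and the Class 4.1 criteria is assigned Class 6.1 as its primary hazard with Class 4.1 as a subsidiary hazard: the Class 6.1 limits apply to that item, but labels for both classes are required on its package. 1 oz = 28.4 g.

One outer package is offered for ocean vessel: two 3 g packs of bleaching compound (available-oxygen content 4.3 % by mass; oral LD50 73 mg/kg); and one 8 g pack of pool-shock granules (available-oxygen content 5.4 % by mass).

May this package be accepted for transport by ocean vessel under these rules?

The bleaching compound has available-oxygen content 4.3 % by mass, which is ≥ 4 % by mass, so it is Class 5.1 (Oxidizer).
The pool-shock granules have available-oxygen content 5.4 % by mass, which is ≥ 4 % by mass, so they are Class 5.1 (Oxidizer).
Class 5.1 net quantity: (two 3 g packs = 6 g) + 8 g = 14 g.
That exceeds the Class 5.1 ocean vessel limit of 10 g.

No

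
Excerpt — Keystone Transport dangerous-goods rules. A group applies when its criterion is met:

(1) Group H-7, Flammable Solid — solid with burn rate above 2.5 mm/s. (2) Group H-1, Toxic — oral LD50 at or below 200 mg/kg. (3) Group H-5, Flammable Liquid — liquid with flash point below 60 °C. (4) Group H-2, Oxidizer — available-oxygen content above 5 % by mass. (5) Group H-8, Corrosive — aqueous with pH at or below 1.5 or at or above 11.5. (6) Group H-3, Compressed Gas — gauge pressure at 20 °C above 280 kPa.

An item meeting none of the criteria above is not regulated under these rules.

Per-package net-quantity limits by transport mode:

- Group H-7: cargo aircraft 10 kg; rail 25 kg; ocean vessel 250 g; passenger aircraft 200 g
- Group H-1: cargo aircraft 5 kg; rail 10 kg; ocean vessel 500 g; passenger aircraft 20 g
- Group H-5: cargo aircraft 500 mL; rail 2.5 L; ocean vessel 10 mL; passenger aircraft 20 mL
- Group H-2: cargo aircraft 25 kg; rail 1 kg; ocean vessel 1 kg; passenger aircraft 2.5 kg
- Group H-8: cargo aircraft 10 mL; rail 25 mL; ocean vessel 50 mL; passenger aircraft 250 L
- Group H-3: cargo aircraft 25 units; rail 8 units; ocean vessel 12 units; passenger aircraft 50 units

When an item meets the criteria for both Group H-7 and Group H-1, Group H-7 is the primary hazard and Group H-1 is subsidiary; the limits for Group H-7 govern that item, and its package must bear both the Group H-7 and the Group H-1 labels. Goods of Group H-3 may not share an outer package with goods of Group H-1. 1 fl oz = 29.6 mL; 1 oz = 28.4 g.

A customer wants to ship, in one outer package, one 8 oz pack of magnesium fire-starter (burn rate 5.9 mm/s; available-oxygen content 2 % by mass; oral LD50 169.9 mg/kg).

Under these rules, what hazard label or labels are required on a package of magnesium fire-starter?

Magnesium fire-starter: burn rate 5.9 mm/s > 2.5 mm/s → Group H-7 (Flammable Solid).
Magnesium fire-starter: oral LD50 169.9 mg/kg ≤ 200 mg/kg → Group H-1 (Toxic).
By the precedence rule Group H-7 is primary and Group H-1 is subsidiary, and that rule requires both labels on the package.

Group H-1 and H-7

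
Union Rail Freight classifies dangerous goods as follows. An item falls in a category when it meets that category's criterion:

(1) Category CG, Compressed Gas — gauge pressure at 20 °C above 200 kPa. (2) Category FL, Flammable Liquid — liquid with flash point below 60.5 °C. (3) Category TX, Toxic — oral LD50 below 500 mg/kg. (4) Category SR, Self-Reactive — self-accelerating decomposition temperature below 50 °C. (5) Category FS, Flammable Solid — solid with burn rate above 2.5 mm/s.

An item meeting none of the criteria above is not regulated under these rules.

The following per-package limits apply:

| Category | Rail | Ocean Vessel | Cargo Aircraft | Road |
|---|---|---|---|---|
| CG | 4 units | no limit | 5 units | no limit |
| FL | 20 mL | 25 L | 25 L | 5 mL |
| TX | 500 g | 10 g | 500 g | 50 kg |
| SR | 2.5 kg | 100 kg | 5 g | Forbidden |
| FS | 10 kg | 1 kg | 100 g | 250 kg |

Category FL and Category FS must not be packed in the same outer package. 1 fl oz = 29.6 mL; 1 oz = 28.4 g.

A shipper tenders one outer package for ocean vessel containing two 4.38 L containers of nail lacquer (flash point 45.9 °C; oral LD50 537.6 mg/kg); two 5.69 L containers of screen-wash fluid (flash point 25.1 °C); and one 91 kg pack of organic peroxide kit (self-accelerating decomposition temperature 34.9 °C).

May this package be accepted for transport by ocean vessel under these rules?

With flash point 45.9 °C (< 60.5 °C), the nail lacquer falls in Category FL.
With flash point 25.1 °C (< 60.5 °C), the screen-wash fluid falls in Category FL.
Organic peroxide kit: self-accelerating decomposition temperature 34.9 °C < 50 °C → Category SR (Self-Reactive).
Total Category FL: (two 4.38 L containers = 8.76 L) + (two 5.69 L containers = 11.38 L) = 20.14 L.
20.14 L ≤ 25 L (ocean vessel limit, Category FL) — within limit.
Category SR quantity: 91 kg.
91 kg ≤ 100 kg (ocean vessel limit, Category SR) — within limit.
The segregation rule (Category FL with Category FS) does not apply to Category FL with Category SR.
Every hazard category is within its ocean vessel limit and no segregation rule is violated.

Yes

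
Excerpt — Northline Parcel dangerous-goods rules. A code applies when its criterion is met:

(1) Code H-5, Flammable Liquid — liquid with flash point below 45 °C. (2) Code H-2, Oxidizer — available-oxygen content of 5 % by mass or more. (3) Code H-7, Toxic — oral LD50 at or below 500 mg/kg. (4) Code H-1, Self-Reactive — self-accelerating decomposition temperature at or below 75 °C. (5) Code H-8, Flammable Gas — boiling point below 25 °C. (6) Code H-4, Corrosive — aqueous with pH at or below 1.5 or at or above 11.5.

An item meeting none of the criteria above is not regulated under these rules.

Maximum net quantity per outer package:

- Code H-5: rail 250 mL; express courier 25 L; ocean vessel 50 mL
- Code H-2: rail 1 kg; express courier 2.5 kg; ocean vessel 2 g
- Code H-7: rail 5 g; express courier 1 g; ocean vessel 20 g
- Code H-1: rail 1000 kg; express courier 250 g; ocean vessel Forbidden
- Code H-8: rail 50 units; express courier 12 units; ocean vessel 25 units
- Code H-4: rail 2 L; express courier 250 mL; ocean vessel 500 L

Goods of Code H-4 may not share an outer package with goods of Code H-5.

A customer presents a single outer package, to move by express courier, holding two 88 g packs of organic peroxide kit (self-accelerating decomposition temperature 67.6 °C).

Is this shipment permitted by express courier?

With self-accelerating decomposition temperature 67.6 °C (≤ 75 °C), the organic peroxide kit falls in Code H-1.
Code H-1 quantity: two 88 g packs = 176 g.
176 g is within the express courier limit of 250 g for Code H-1.

Yes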